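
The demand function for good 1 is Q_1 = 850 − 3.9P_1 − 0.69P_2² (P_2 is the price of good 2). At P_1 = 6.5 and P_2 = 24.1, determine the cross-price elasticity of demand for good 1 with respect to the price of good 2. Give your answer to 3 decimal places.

-1.891

At P_1 = 6.5 and P_2 = 24.1: Q_1 = 423.891.
∂Q_1/∂P_2 = -1.38P_2 = -1.38(24.1) = -33.2580.
ε = (∂Q_1/∂P_2)(P_2/Q_1) = -33.2580 × (24.1/423.891) ≈ -1.891.
ε < 0: complements.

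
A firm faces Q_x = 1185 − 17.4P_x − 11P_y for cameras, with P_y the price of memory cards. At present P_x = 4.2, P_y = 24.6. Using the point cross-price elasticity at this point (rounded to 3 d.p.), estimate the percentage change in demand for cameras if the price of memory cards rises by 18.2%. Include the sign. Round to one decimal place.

At P_x = 4.2, P_y = 24.6: Q_x = 841.32.
∂Q_x/∂P_y = -11.
ε = (∂Q_x/∂P_y)(P_y/Q_x) = -11.0000 × 24.6/841.32 ≈ -0.322.
%ΔQ_x ≈ ε × %ΔP_y = -0.322 × (18.2%) = -5.9%.

-5.9%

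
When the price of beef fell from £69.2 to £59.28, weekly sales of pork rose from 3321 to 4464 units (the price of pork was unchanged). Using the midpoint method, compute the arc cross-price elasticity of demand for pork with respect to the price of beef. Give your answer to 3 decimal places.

-1.902

ΔQ_A = 4464 − 3321 = 1143; ΔP_B = 59.28 − 69.2 = -9.92.
Midpoints: Q̄_A = 3892.5, P̄_B = 64.24.
ε = (ΔQ_A/Q̄_A)/(ΔP_B/P̄_B) = (1143/3892.5)/(-9.92/64.24) ≈ -1.902.
ε < 0: pork and beef are complements.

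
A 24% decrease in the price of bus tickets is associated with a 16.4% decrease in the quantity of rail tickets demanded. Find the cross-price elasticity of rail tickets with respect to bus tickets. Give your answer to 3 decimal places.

0.683

ε = (%ΔQ of rail tickets) / (%ΔP of bus tickets) = (-16.4%) / (-24%) ≈ 0.683.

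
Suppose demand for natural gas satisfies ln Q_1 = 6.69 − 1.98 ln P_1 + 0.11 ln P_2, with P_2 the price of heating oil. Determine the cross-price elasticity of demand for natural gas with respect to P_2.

0.11

In a log-linear (constant-elasticity) demand function, the coefficient on ln P_2 is the cross-price elasticity.
ε = 0.11. Positive, so natural gas and heating oil are substitutes.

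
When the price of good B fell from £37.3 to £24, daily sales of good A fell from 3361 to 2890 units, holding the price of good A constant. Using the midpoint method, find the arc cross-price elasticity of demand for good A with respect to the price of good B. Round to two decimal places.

ΔQ_A = 2890 − 3361 = -471; ΔP_B = 24 − 37.3 = -13.3.
Midpoints: Q̄_A = 3125.5, P̄_B = 30.65.
ε = (ΔQ_A/Q̄_A)/(ΔP_B/P̄_B) = (-471/3125.5)/(-13.3/30.65) ≈ 0.35.

0.35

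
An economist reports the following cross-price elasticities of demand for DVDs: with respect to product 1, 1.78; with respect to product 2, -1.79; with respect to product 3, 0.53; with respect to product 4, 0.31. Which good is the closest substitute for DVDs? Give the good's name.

Substitutes have ε > 0. Among the positive values, 1.78 (product 1) is largest.

product 1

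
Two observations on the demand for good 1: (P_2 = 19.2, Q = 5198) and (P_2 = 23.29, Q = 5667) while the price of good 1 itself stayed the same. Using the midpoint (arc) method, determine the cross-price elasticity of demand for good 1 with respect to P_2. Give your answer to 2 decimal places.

0.45

ΔQ_1 = 5667 − 5198 = 469; ΔP_2 = 23.29 − 19.2 = 4.09.
Midpoints: Q̄_1 = 5432.5, P̄_2 = 21.24.
ε = (ΔQ_1/Q̄_1)/(ΔP_2/P̄_2) = (469/5432.5)/(4.09/21.24) ≈ 0.45.
ε > 0: good 1 and good 2 are substitutes.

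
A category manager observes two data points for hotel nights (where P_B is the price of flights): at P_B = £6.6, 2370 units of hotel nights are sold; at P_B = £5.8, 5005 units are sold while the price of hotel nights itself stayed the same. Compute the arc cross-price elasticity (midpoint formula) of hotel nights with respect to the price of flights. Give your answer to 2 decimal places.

-5.54

ΔQ_A = 5005 − 2370 = 2635; ΔP_B = 5.8 − 6.6 = -0.8.
Midpoints: Q̄_A = 3687.5, P̄_B = 6.20.
ε = (ΔQ_A/Q̄_A)/(ΔP_B/P̄_B) = (2635/3687.5)/(-0.8/6.20) ≈ -5.54.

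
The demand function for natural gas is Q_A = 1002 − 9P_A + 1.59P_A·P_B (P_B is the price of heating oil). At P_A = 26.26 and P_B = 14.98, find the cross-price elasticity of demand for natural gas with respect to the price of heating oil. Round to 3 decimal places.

At P_A = 26.26 and P_B = 14.98: Q_A = 1391.126.
∂Q_A/∂P_B = 1.59P_A = 1.59(26.26) = 41.7534.
ε = (∂Q_A/∂P_B)(P_B/Q_A) = 41.7534 × (14.98/1391.126) ≈ 0.450.
ε > 0: substitutes.

0.450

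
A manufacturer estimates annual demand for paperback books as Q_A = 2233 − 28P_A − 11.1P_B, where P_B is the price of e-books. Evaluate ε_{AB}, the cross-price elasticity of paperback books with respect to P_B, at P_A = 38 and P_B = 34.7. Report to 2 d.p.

-0.49

At P_A = 38 and P_B = 34.7: Q_A = 783.83.
∂Q_A/∂P_B = -11.1.
ε = (∂Q_A/∂P_B)(P_B/Q_A) = -11.1 × (34.7/783.83) ≈ -0.49.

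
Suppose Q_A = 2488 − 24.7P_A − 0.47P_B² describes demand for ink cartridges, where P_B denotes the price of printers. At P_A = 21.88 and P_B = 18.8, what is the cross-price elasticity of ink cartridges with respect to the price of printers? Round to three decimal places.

-0.186

At P_A = 21.88 and P_B = 18.8: Q_A = 1781.447.
∂Q_A/∂P_B = -0.94P_B = -0.94(18.8) = -17.6720.
ε = (∂Q_A/∂P_B)(P_B/Q_A) = -17.6720 × (18.8/1781.447) ≈ -0.186.
ε < 0: complements.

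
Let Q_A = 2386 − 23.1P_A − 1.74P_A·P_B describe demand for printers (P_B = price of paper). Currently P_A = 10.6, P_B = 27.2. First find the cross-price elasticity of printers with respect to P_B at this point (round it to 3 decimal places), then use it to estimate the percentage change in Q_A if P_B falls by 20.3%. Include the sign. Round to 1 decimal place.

6.2%

At P_A = 10.6, P_B = 27.2: Q_A = 1639.463.
∂Q_A/∂P_B = -1.74P_A = -18.4440.
ε = (∂Q_A/∂P_B)(P_B/Q_A) = -18.4440 × 27.2/1639.463 ≈ -0.306.
%ΔQ_A ≈ ε × %ΔP_B = -0.306 × (-20.3%) = 6.2%.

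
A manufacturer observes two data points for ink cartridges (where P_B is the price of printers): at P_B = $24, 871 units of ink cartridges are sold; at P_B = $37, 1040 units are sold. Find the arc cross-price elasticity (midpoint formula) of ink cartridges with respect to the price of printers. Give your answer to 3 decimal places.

ΔQ_A = 1040 − 871 = 169; ΔP_B = 37 − 24 = 13.
Midpoints: Q̄_A = 955.5, P̄_B = 30.50.
ε = (ΔQ_A/Q̄_A)/(ΔP_B/P̄_B) = (169/955.5)/(13/30.50) ≈ 0.415.

0.415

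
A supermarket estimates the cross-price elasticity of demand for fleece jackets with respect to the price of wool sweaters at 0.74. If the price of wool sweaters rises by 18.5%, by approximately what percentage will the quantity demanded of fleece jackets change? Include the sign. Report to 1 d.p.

13.7%

%ΔQ ≈ ε × %ΔP of wool sweaters = 0.74 × (18.5%) = 13.7%.
Demand for fleece jackets rises by about 13.7%.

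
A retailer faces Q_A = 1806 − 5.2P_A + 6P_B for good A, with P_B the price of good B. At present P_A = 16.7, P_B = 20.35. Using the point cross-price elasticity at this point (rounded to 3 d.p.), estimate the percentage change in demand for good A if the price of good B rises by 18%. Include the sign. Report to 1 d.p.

At P_A = 16.7, P_B = 20.35: Q_A = 1841.26.
∂Q_A/∂P_B = 6.
ε = (∂Q_A/∂P_B)(P_B/Q_A) = 6.0000 × 20.35/1841.26 ≈ 0.066.
%ΔQ_A ≈ ε × %ΔP_B = 0.066 × (18%) = 1.2%.

1.2%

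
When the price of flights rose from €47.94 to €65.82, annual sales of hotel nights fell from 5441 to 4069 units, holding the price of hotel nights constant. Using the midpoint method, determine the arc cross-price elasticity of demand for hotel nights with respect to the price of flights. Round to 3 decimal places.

ΔQ_A = 4069 − 5441 = -1372; ΔP_B = 65.82 − 47.94 = 17.88.
Midpoints: Q̄_A = 4755.0, P̄_B = 56.88.
ε = (ΔQ_A/Q̄_A)/(ΔP_B/P̄_B) = (-1372/4755.0)/(17.88/56.88) ≈ -0.918.

-0.918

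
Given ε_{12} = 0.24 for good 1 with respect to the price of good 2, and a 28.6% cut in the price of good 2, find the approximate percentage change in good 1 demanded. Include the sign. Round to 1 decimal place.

-6.9%

%ΔQ ≈ ε × %ΔP of good 2 = 0.24 × (-28.6%) = -6.9%.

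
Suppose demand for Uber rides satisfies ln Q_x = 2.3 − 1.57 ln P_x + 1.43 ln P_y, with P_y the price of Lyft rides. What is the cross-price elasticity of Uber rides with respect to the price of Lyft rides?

1.43

In a log-linear (constant-elasticity) demand function, the coefficient on ln P_y is the cross-price elasticity.
ε = 1.43. Positive, so Uber rides and Lyft rides are substitutes.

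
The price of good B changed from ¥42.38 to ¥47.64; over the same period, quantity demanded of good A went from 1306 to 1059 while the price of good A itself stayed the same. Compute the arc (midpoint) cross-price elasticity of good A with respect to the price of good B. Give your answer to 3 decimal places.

-1.787

ΔQ_A = 1059 − 1306 = -247; ΔP_B = 47.64 − 42.38 = 5.26.
Midpoints: Q̄_A = 1182.5, P̄_B = 45.01.
ε = (ΔQ_A/Q̄_A)/(ΔP_B/P̄_B) = (-247/1182.5)/(5.26/45.01) ≈ -1.787.
ε < 0: good A and good B are complements.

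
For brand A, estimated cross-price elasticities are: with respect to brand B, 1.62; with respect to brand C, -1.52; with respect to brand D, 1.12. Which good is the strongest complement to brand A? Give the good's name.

brand C

Complements have ε < 0. The most negative value is -1.52 (brand C).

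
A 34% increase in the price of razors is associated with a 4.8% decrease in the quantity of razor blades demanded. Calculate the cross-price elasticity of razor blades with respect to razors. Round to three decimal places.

ε = (%ΔQ of razor blades) / (%ΔP of razors) = (-4.8%) / (34%) ≈ -0.141.
Negative cross-price elasticity: complements.

-0.141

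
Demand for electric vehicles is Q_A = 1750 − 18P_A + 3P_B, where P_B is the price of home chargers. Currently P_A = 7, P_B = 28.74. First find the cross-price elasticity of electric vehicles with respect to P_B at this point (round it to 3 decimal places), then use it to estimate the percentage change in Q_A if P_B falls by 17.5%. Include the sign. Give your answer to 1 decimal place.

-0.9%

At P_A = 7, P_B = 28.74: Q_A = 1710.22.
∂Q_A/∂P_B = 3.
ε = (∂Q_A/∂P_B)(P_B/Q_A) = 3.0000 × 28.74/1710.22 ≈ 0.050.
%ΔQ_A ≈ ε × %ΔP_B = 0.050 × (-17.5%) = -0.9%.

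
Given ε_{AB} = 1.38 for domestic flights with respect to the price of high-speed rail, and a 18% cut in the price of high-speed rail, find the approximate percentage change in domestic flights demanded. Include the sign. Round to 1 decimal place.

%ΔQ ≈ ε × %ΔP of high-speed rail = 1.38 × (-18%) = -24.8%.

-24.8%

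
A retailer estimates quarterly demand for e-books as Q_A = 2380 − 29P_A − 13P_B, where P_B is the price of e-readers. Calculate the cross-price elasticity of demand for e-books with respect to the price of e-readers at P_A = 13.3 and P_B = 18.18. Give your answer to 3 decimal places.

At P_A = 13.3 and P_B = 18.18: Q_A = 1757.96.
∂Q_A/∂P_B = -13.
ε = (∂Q_A/∂P_B)(P_B/Q_A) = -13 × (18.18/1757.96) ≈ -0.134.

-0.134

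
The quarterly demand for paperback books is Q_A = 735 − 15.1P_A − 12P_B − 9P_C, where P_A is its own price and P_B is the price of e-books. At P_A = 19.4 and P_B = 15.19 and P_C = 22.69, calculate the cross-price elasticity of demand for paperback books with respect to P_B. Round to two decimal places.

At P_A = 19.4 and P_B = 15.19 and P_C = 22.69: Q_A = 55.57.
∂Q_A/∂P_B = -12.
ε = (∂Q_A/∂P_B)(P_B/Q_A) = -12 × (15.19/55.57) ≈ -3.28.
Since ε < 0, paperback books and e-books are complements.

-3.28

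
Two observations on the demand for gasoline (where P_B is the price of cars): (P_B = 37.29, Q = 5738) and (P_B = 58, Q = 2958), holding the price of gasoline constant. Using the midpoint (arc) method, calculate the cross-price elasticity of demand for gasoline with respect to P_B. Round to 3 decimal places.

ΔQ_A = 2958 − 5738 = -2780; ΔP_B = 58 − 37.29 = 20.71.
Midpoints: Q̄_A = 4348.0, P̄_B = 47.64.
ε = (ΔQ_A/Q̄_A)/(ΔP_B/P̄_B) = (-2780/4348.0)/(20.71/47.64) ≈ -1.471.

-1.471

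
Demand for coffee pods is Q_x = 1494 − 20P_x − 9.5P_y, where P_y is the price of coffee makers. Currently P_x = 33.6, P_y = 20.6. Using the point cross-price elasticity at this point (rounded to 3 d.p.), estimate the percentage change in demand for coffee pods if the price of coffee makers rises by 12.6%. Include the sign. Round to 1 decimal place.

At P_x = 33.6, P_y = 20.6: Q_x = 626.3.
∂Q_x/∂P_y = -9.5.
ε = (∂Q_x/∂P_y)(P_y/Q_x) = -9.5000 × 20.6/626.3 ≈ -0.312.
%ΔQ_x ≈ ε × %ΔP_y = -0.312 × (12.6%) = -3.9%.

-3.9%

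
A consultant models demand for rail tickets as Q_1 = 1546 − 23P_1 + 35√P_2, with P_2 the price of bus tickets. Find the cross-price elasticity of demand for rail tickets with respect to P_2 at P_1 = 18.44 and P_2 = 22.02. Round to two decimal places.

0.06

At P_1 = 18.44 and P_2 = 22.02: Q_1 = 1286.119.
∂Q_1/∂P_2 = 35/(2√P_2) = 35/(2√22.02) = 3.7293.
ε = (∂Q_1/∂P_2)(P_2/Q_1) = 3.7293 × (22.02/1286.119) ≈ 0.06.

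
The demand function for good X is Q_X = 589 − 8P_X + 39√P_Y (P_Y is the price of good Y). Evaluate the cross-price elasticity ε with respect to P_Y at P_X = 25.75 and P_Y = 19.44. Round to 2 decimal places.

0.15

At P_X = 25.75 and P_Y = 19.44: Q_X = 554.954.
∂Q_X/∂P_Y = 39/(2√P_Y) = 39/(2√19.44) = 4.4227.
ε = (∂Q_X/∂P_Y)(P_Y/Q_X) = 4.4227 × (19.44/554.954) ≈ 0.15.
ε > 0: substitutes.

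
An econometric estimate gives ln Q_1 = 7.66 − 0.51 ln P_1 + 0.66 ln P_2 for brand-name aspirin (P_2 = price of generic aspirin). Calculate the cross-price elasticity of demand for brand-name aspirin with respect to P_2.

In a log-linear (constant-elasticity) demand function, the coefficient on ln P_2 is the cross-price elasticity.
ε = 0.66. Positive, so brand-name aspirin and generic aspirin are substitutes.

0.66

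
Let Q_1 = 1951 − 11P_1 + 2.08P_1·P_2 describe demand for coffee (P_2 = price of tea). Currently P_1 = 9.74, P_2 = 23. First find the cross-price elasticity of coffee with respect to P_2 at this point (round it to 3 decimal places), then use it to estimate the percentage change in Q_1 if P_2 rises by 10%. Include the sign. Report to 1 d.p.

2.0%

At P_1 = 9.74, P_2 = 23: Q_1 = 2309.822.
∂Q_1/∂P_2 = 2.08P_1 = 20.2592.
ε = (∂Q_1/∂P_2)(P_2/Q_1) = 20.2592 × 23/2309.822 ≈ 0.202.
%ΔQ_1 ≈ ε × %ΔP_2 = 0.202 × (10%) = 2.0%.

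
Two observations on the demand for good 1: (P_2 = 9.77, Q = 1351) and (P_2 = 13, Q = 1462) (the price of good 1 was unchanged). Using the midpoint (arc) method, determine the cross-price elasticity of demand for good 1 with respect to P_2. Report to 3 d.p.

0.278

ΔQ_1 = 1462 − 1351 = 111; ΔP_2 = 13 − 9.77 = 3.23.
Midpoints: Q̄_1 = 1406.5, P̄_2 = 11.38.
ε = (ΔQ_1/Q̄_1)/(ΔP_2/P̄_2) = (111/1406.5)/(3.23/11.38) ≈ 0.278.
ε > 0: good 1 and good 2 are substitutes.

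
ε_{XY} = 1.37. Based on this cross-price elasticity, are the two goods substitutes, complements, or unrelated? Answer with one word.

substitutes

ε = 1.37 > 0, so a higher price of good Y raises demand for good X: substitutes.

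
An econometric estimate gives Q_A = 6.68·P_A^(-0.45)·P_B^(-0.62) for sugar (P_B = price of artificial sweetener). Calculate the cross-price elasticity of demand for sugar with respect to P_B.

In a log-linear (constant-elasticity) demand function, the coefficient on the exponent of P_B is the cross-price elasticity.
ε = -0.62. Negative, so sugar and artificial sweetener are complements.

-0.62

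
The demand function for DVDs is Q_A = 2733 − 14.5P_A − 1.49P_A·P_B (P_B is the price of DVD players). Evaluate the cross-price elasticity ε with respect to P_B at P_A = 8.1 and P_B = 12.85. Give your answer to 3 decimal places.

-0.063

At P_A = 8.1 and P_B = 12.85: Q_A = 2460.463.
∂Q_A/∂P_B = -1.49P_A = -1.49(8.1) = -12.0690.
ε = (∂Q_A/∂P_B)(P_B/Q_A) = -12.0690 × (12.85/2460.463) ≈ -0.063.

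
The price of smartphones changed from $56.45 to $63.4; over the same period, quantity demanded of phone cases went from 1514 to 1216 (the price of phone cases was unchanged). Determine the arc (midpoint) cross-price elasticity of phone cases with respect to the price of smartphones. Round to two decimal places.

ΔQ_A = 1216 − 1514 = -298; ΔP_B = 63.4 − 56.45 = 6.95.
Midpoints: Q̄_A = 1365.0, P̄_B = 59.92.
ε = (ΔQ_A/Q̄_A)/(ΔP_B/P̄_B) = (-298/1365.0)/(6.95/59.92) ≈ -1.88.

-1.88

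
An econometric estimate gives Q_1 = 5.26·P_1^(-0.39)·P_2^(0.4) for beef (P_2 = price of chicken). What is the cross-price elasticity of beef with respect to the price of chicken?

0.40

In a log-linear (constant-elasticity) demand function, the coefficient on the exponent of P_2 is the cross-price elasticity.
ε = 0.40. Positive, so beef and chicken are substitutes.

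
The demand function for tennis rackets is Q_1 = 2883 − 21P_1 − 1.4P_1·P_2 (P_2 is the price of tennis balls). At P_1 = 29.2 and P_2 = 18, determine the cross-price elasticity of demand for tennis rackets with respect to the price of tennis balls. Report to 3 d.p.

-0.480

At P_1 = 29.2 and P_2 = 18: Q_1 = 1533.96.
∂Q_1/∂P_2 = -1.4P_1 = -1.4(29.2) = -40.8800.
ε = (∂Q_1/∂P_2)(P_2/Q_1) = -40.8800 × (18/1533.96) ≈ -0.480.
ε < 0: complements.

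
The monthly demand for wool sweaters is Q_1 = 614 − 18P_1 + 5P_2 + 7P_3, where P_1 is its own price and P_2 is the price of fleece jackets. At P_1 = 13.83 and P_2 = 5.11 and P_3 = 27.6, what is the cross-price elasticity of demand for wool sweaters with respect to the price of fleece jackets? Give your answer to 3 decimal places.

At P_1 = 13.83 and P_2 = 5.11 and P_3 = 27.6: Q_1 = 583.81.
∂Q_1/∂P_2 = 5.
ε = (∂Q_1/∂P_2)(P_2/Q_1) = 5 × (5.11/583.81) ≈ 0.044.

0.044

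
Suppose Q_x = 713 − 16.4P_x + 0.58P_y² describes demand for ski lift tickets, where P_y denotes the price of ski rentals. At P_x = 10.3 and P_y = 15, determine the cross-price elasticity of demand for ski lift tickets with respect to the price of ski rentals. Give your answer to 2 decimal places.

At P_x = 10.3 and P_y = 15: Q_x = 674.58.
∂Q_x/∂P_y = 1.16P_y = 1.16(15) = 17.4000.
ε = (∂Q_x/∂P_y)(P_y/Q_x) = 17.4000 × (15/674.58) ≈ 0.39.
ε > 0: substitutes.

0.39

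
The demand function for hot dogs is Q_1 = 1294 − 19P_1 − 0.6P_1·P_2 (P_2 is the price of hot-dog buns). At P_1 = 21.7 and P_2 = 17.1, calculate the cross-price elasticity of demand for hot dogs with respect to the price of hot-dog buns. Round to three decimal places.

At P_1 = 21.7 and P_2 = 17.1: Q_1 = 659.058.
∂Q_1/∂P_2 = -0.6P_1 = -0.6(21.7) = -13.0200.
ε = (∂Q_1/∂P_2)(P_2/Q_1) = -13.0200 × (17.1/659.058) ≈ -0.338.

-0.338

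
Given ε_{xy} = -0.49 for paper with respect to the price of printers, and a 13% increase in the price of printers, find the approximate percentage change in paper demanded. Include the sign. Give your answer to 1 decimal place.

-6.4%

%ΔQ ≈ ε × %ΔP of printers = -0.49 × (13%) = -6.4%.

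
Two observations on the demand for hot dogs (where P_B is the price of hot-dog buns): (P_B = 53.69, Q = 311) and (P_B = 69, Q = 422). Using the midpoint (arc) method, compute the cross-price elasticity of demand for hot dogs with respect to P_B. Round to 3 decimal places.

ΔQ_A = 422 − 311 = 111; ΔP_B = 69 − 53.69 = 15.31.
Midpoints: Q̄_A = 366.5, P̄_B = 61.34.
ε = (ΔQ_A/Q̄_A)/(ΔP_B/P̄_B) = (111/366.5)/(15.31/61.34) ≈ 1.214.

1.214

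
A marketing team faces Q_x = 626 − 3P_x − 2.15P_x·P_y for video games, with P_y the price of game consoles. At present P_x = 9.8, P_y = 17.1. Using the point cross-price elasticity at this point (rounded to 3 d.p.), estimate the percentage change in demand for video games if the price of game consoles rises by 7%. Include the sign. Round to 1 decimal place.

-10.7%

At P_x = 9.8, P_y = 17.1: Q_x = 236.303.
∂Q_x/∂P_y = -2.15P_x = -21.0700.
ε = (∂Q_x/∂P_y)(P_y/Q_x) = -21.0700 × 17.1/236.303 ≈ -1.525.
%ΔQ_x ≈ ε × %ΔP_y = -1.525 × (7%) = -10.7%.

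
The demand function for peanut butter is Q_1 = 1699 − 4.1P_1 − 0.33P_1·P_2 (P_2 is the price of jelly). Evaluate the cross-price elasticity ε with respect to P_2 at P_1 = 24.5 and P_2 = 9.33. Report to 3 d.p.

At P_1 = 24.5 and P_2 = 9.33: Q_1 = 1523.117.
∂Q_1/∂P_2 = -0.33P_1 = -0.33(24.5) = -8.0850.
ε = (∂Q_1/∂P_2)(P_2/Q_1) = -8.0850 × (9.33/1523.117) ≈ -0.050.

-0.050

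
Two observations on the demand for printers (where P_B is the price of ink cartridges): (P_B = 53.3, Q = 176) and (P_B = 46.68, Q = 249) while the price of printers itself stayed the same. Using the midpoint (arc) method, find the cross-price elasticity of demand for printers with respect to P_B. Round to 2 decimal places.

-2.59

ΔQ_A = 249 − 176 = 73; ΔP_B = 46.68 − 53.3 = -6.62.
Midpoints: Q̄_A = 212.5, P̄_B = 49.99.
ε = (ΔQ_A/Q̄_A)/(ΔP_B/P̄_B) = (73/212.5)/(-6.62/49.99) ≈ -2.59.
ε < 0: printers and ink cartridges are complements.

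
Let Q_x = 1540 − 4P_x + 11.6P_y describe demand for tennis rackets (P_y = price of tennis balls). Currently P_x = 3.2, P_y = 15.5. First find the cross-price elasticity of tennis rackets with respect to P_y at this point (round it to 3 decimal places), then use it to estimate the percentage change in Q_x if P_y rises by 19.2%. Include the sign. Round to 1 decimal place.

2.0%

At P_x = 3.2, P_y = 15.5: Q_x = 1707.
∂Q_x/∂P_y = 11.6.
ε = (∂Q_x/∂P_y)(P_y/Q_x) = 11.6000 × 15.5/1707 ≈ 0.105.
%ΔQ_x ≈ ε × %ΔP_y = 0.105 × (19.2%) = 2.0%.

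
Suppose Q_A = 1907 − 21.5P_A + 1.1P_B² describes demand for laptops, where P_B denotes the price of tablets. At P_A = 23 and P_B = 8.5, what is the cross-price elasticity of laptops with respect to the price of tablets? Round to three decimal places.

At P_A = 23 and P_B = 8.5: Q_A = 1491.975.
∂Q_A/∂P_B = 2.2P_B = 2.2(8.5) = 18.7000.
ε = (∂Q_A/∂P_B)(P_B/Q_A) = 18.7000 × (8.5/1491.975) ≈ 0.107.

0.107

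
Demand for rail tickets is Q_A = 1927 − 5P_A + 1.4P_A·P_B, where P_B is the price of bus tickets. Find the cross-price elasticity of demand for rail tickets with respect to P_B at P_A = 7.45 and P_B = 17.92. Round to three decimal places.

0.090

At P_A = 7.45 and P_B = 17.92: Q_A = 2076.656.
∂Q_A/∂P_B = 1.4P_A = 1.4(7.45) = 10.4300.
ε = (∂Q_A/∂P_B)(P_B/Q_A) = 10.4300 × (17.92/2076.656) ≈ 0.090.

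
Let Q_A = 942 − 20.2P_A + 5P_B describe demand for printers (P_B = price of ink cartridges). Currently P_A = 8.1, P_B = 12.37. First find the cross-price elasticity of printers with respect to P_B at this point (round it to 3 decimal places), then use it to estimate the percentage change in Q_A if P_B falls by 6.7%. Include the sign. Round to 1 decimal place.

-0.5%

At P_A = 8.1, P_B = 12.37: Q_A = 840.23.
∂Q_A/∂P_B = 5.
ε = (∂Q_A/∂P_B)(P_B/Q_A) = 5.0000 × 12.37/840.23 ≈ 0.074.
%ΔQ_A ≈ ε × %ΔP_B = 0.074 × (-6.7%) = -0.5%.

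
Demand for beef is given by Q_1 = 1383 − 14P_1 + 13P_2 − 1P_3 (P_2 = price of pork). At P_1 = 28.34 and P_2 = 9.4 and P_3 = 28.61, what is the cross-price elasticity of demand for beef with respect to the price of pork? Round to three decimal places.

At P_1 = 28.34 and P_2 = 9.4 and P_3 = 28.61: Q_1 = 1079.83.
∂Q_1/∂P_2 = 13.
ε = (∂Q_1/∂P_2)(P_2/Q_1) = 13 × (9.4/1079.83) ≈ 0.113.

0.113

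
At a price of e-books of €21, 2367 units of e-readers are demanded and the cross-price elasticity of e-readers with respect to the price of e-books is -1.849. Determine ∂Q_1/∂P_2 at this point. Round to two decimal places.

ε = (∂Q_1/∂P_2)·(P_2/Q_1) ⇒ ∂Q_1/∂P_2 = ε·Q_1/P_2 = -1.849 × 2367/21 ≈ -208.41.

-208.41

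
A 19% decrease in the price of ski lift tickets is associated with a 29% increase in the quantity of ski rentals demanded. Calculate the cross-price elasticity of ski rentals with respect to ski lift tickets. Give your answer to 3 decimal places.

-1.526

ε = (%ΔQ of ski rentals) / (%ΔP of ski lift tickets) = (29%) / (-19%) ≈ -1.526.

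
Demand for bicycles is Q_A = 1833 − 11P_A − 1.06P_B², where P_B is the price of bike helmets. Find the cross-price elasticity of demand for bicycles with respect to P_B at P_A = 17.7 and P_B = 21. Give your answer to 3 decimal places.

At P_A = 17.7 and P_B = 21: Q_A = 1170.84.
∂Q_A/∂P_B = -2.12P_B = -2.12(21) = -44.5200.
ε = (∂Q_A/∂P_B)(P_B/Q_A) = -44.5200 × (21/1170.84) ≈ -0.799.
ε < 0: complements.

-0.799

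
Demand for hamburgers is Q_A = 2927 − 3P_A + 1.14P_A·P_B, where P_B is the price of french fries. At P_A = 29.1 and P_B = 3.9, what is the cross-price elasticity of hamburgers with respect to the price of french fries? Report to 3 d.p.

0.044

At P_A = 29.1 and P_B = 3.9: Q_A = 2969.079.
∂Q_A/∂P_B = 1.14P_A = 1.14(29.1) = 33.1740.
ε = (∂Q_A/∂P_B)(P_B/Q_A) = 33.1740 × (3.9/2969.079) ≈ 0.044.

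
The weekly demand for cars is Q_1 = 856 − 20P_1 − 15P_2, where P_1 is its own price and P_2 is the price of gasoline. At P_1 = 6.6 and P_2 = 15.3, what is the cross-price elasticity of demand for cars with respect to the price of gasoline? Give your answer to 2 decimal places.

-0.46

At P_1 = 6.6 and P_2 = 15.3: Q_1 = 494.5.
∂Q_1/∂P_2 = -15.
ε = (∂Q_1/∂P_2)(P_2/Q_1) = -15 × (15.3/494.5) ≈ -0.46.
Since ε < 0, cars and gasoline are complements.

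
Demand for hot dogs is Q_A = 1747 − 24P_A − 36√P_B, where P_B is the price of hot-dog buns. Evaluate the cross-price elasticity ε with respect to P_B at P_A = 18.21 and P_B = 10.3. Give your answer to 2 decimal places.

At P_A = 18.21 and P_B = 10.3: Q_A = 1194.423.
∂Q_A/∂P_B = -36/(2√P_B) = -36/(2√10.3) = -5.6086.
ε = (∂Q_A/∂P_B)(P_B/Q_A) = -5.6086 × (10.3/1194.423) ≈ -0.05.
ε < 0: complements.

-0.05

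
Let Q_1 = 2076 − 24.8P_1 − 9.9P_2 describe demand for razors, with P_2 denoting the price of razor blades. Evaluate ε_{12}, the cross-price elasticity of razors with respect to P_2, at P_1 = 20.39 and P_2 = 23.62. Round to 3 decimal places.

At P_1 = 20.39 and P_2 = 23.62: Q_1 = 1336.49.
∂Q_1/∂P_2 = -9.9.
ε = (∂Q_1/∂P_2)(P_2/Q_1) = -9.9 × (23.62/1336.49) ≈ -0.175.
Since ε < 0, razors and razor blades are complements.

-0.175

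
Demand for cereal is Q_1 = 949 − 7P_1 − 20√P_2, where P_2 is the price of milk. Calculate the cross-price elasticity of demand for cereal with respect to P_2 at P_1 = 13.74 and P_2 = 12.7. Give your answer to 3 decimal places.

-0.046

At P_1 = 13.74 and P_2 = 12.7: Q_1 = 781.546.
∂Q_1/∂P_2 = -20/(2√P_2) = -20/(2√12.7) = -2.8061.
ε = (∂Q_1/∂P_2)(P_2/Q_1) = -2.8061 × (12.7/781.546) ≈ -0.046.
ε < 0: complements.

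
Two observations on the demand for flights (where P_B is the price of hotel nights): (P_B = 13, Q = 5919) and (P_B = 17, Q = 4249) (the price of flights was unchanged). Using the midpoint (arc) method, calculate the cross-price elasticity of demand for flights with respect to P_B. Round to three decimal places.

-1.232

ΔQ_A = 4249 − 5919 = -1670; ΔP_B = 17 − 13 = 4.
Midpoints: Q̄_A = 5084.0, P̄_B = 15.00.
ε = (ΔQ_A/Q̄_A)/(ΔP_B/P̄_B) = (-1670/5084.0)/(4/15.00) ≈ -1.232.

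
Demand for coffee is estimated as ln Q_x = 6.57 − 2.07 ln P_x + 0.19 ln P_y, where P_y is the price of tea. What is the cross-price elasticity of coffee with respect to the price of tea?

0.19

In a log-linear (constant-elasticity) demand function, the coefficient on ln P_y is the cross-price elasticity.
ε = 0.19. Positive, so coffee and tea are substitutes.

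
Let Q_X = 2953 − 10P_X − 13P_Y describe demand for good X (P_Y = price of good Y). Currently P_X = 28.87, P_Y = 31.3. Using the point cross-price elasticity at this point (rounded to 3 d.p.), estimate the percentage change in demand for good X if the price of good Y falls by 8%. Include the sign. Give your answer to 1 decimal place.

1.4%

At P_X = 28.87, P_Y = 31.3: Q_X = 2257.4.
∂Q_X/∂P_Y = -13.
ε = (∂Q_X/∂P_Y)(P_Y/Q_X) = -13.0000 × 31.3/2257.4 ≈ -0.180.
%ΔQ_X ≈ ε × %ΔP_Y = -0.180 × (-8%) = 1.4%.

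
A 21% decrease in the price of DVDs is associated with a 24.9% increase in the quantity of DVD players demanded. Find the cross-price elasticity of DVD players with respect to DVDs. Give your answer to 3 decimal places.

ε = (%ΔQ of DVD players) / (%ΔP of DVDs) = (24.9%) / (-21%) ≈ -1.186.
Negative cross-price elasticity: complements.

-1.186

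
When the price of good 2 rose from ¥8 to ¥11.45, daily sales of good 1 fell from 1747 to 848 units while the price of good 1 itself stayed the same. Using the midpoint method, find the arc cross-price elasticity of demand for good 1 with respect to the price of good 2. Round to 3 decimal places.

ΔQ_1 = 848 − 1747 = -899; ΔP_2 = 11.45 − 8 = 3.45.
Midpoints: Q̄_1 = 1297.5, P̄_2 = 9.72.
ε = (ΔQ_1/Q̄_1)/(ΔP_2/P̄_2) = (-899/1297.5)/(3.45/9.72) ≈ -1.953.

-1.953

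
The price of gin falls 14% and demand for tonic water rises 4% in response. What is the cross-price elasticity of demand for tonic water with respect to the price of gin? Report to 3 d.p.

-0.286

ε = (%ΔQ of tonic water) / (%ΔP of gin) = (4%) / (-14%) ≈ -0.286.
Negative cross-price elasticity: complements.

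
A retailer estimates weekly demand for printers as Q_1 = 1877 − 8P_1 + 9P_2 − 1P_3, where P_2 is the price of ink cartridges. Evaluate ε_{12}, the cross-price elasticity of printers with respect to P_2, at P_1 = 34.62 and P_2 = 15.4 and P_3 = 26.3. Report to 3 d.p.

0.081

At P_1 = 34.62 and P_2 = 15.4 and P_3 = 26.3: Q_1 = 1712.34.
∂Q_1/∂P_2 = 9.
ε = (∂Q_1/∂P_2)(P_2/Q_1) = 9 × (15.4/1712.34) ≈ 0.081.
Since ε > 0, printers and ink cartridges are substitutes.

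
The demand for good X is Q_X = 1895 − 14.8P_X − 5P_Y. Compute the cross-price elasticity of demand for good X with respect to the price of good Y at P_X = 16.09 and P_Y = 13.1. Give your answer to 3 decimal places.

-0.041

At P_X = 16.09 and P_Y = 13.1: Q_X = 1591.368.
∂Q_X/∂P_Y = -5.
ε = (∂Q_X/∂P_Y)(P_Y/Q_X) = -5 × (13.1/1591.368) ≈ -0.041.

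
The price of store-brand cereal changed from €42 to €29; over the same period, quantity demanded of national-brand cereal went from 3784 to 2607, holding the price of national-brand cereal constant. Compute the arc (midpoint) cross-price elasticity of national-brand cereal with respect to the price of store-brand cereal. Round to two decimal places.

1.01

ΔQ_A = 2607 − 3784 = -1177; ΔP_B = 29 − 42 = -13.
Midpoints: Q̄_A = 3195.5, P̄_B = 35.50.
ε = (ΔQ_A/Q̄_A)/(ΔP_B/P̄_B) = (-1177/3195.5)/(-13/35.50) ≈ 1.01.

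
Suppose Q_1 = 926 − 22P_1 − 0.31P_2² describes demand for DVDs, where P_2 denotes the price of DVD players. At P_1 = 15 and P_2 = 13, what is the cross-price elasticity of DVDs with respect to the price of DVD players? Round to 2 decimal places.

-0.19

At P_1 = 15 and P_2 = 13: Q_1 = 543.61.
∂Q_1/∂P_2 = -0.62P_2 = -0.62(13) = -8.0600.
ε = (∂Q_1/∂P_2)(P_2/Q_1) = -8.0600 × (13/543.61) ≈ -0.19.
ε < 0: complements.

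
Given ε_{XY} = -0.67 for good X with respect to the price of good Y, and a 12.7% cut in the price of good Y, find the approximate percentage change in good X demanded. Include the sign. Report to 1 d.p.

%ΔQ ≈ ε × %ΔP of good Y = -0.67 × (-12.7%) = 8.5%.

8.5%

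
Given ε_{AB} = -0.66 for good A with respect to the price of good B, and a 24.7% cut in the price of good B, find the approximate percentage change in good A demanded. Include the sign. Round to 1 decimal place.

%ΔQ ≈ ε × %ΔP of good B = -0.66 × (-24.7%) = 16.3%.
Demand for good A rises by about 16.3%.

16.3%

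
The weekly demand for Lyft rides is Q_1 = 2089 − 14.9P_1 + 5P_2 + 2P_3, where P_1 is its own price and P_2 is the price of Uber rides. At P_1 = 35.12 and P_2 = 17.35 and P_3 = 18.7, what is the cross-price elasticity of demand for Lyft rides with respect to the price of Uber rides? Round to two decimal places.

0.05

At P_1 = 35.12 and P_2 = 17.35 and P_3 = 18.7: Q_1 = 1689.862.
∂Q_1/∂P_2 = 5.
ε = (∂Q_1/∂P_2)(P_2/Q_1) = 5 × (17.35/1689.862) ≈ 0.05.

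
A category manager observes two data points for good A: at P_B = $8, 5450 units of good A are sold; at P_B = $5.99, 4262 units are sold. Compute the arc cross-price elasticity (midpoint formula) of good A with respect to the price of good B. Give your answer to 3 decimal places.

0.851

ΔQ_A = 4262 − 5450 = -1188; ΔP_B = 5.99 − 8 = -2.01.
Midpoints: Q̄_A = 4856.0, P̄_B = 7.00.
ε = (ΔQ_A/Q̄_A)/(ΔP_B/P̄_B) = (-1188/4856.0)/(-2.01/7.00) ≈ 0.851.
ε > 0: good A and good B are substitutes.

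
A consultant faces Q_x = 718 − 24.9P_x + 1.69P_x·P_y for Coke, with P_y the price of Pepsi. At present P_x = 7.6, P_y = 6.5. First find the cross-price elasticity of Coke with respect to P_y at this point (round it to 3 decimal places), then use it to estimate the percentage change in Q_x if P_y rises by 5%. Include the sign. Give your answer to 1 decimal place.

At P_x = 7.6, P_y = 6.5: Q_x = 612.246.
∂Q_x/∂P_y = 1.69P_x = 12.8440.
ε = (∂Q_x/∂P_y)(P_y/Q_x) = 12.8440 × 6.5/612.246 ≈ 0.136.
%ΔQ_x ≈ ε × %ΔP_y = 0.136 × (5%) = 0.7%.

0.7%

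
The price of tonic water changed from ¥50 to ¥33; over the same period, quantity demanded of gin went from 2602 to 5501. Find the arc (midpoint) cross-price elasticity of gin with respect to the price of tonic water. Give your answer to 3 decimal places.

-1.747

ΔQ_A = 5501 − 2602 = 2899; ΔP_B = 33 − 50 = -17.
Midpoints: Q̄_A = 4051.5, P̄_B = 41.50.
ε = (ΔQ_A/Q̄_A)/(ΔP_B/P̄_B) = (2899/4051.5)/(-17/41.50) ≈ -1.747.
ε < 0: gin and tonic water are complements.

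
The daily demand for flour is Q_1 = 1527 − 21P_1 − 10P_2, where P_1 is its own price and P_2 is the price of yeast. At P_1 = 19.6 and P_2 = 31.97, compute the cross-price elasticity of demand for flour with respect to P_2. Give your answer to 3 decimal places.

-0.402

At P_1 = 19.6 and P_2 = 31.97: Q_1 = 795.7.
∂Q_1/∂P_2 = -10.
ε = (∂Q_1/∂P_2)(P_2/Q_1) = -10 × (31.97/795.7) ≈ -0.402.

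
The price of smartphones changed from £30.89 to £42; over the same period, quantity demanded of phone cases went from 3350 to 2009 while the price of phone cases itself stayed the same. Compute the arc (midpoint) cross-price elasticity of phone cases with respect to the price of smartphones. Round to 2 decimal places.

-1.64

ΔQ_A = 2009 − 3350 = -1341; ΔP_B = 42 − 30.89 = 11.11.
Midpoints: Q̄_A = 2679.5, P̄_B = 36.45.
ε = (ΔQ_A/Q̄_A)/(ΔP_B/P̄_B) = (-1341/2679.5)/(11.11/36.45) ≈ -1.64.
ε < 0: phone cases and smartphones are complements.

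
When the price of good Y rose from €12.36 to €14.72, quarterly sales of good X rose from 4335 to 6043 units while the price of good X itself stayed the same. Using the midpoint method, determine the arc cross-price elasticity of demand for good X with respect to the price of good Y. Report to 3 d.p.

ΔQ_X = 6043 − 4335 = 1708; ΔP_Y = 14.72 − 12.36 = 2.36.
Midpoints: Q̄_X = 5189.0, P̄_Y = 13.54.
ε = (ΔQ_X/Q̄_X)/(ΔP_Y/P̄_Y) = (1708/5189.0)/(2.36/13.54) ≈ 1.888.
ε > 0: good X and good Y are substitutes.

1.888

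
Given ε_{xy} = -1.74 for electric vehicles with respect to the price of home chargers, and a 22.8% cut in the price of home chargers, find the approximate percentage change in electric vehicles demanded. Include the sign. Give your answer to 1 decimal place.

39.7%

%ΔQ ≈ ε × %ΔP of home chargers = -1.74 × (-22.8%) = 39.7%.
Demand for electric vehicles rises by about 39.7%.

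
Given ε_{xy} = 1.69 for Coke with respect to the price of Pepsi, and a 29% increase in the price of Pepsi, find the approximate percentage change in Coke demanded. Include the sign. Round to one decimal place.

%ΔQ ≈ ε × %ΔP of Pepsi = 1.69 × (29%) = 49.0%.

49.0%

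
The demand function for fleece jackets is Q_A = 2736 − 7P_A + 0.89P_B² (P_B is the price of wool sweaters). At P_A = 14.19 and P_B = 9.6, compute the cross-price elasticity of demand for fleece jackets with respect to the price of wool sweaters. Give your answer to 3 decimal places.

0.060

At P_A = 14.19 and P_B = 9.6: Q_A = 2718.692.
∂Q_A/∂P_B = 1.78P_B = 1.78(9.6) = 17.0880.
ε = (∂Q_A/∂P_B)(P_B/Q_A) = 17.0880 × (9.6/2718.692) ≈ 0.060.
ε > 0: substitutes.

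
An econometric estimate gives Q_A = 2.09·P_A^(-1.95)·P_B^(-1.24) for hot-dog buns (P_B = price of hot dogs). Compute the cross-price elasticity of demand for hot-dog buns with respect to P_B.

In a log-linear (constant-elasticity) demand function, the coefficient on the exponent of P_B is the cross-price elasticity.
ε = -1.24. Negative, so hot-dog buns and hot dogs are complements.

-1.24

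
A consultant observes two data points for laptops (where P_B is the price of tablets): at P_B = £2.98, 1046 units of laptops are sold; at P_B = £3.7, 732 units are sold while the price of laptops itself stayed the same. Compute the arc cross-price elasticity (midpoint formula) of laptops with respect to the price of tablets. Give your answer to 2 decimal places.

-1.64

ΔQ_A = 732 − 1046 = -314; ΔP_B = 3.7 − 2.98 = 0.72.
Midpoints: Q̄_A = 889.0, P̄_B = 3.34.
ε = (ΔQ_A/Q̄_A)/(ΔP_B/P̄_B) = (-314/889.0)/(0.72/3.34) ≈ -1.64.
ε < 0: laptops and tablets are complements.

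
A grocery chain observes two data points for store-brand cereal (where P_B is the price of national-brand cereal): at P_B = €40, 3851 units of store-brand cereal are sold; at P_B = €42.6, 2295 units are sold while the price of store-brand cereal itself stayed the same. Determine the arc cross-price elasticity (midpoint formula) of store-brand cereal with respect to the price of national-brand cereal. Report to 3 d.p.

-8.043

ΔQ_A = 2295 − 3851 = -1556; ΔP_B = 42.6 − 40 = 2.6.
Midpoints: Q̄_A = 3073.0, P̄_B = 41.30.
ε = (ΔQ_A/Q̄_A)/(ΔP_B/P̄_B) = (-1556/3073.0)/(2.6/41.30) ≈ -8.043.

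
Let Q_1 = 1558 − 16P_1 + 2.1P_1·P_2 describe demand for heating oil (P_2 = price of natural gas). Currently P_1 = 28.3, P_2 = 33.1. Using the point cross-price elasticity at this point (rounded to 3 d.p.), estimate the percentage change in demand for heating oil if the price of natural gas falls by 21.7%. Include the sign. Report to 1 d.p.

-13.9%

At P_1 = 28.3, P_2 = 33.1: Q_1 = 3072.333.
∂Q_1/∂P_2 = 2.1P_1 = 59.4300.
ε = (∂Q_1/∂P_2)(P_2/Q_1) = 59.4300 × 33.1/3072.333 ≈ 0.640.
%ΔQ_1 ≈ ε × %ΔP_2 = 0.640 × (-21.7%) = -13.9%.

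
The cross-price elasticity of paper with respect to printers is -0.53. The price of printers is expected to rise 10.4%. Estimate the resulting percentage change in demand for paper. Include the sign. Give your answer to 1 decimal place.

%ΔQ ≈ ε × %ΔP of printers = -0.53 × (10.4%) = -5.5%.
Demand for paper falls by about 5.5%.

-5.5%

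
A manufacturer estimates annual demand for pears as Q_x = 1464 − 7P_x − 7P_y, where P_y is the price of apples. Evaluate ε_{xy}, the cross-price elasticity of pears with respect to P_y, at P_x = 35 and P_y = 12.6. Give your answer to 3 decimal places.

-0.078

At P_x = 35 and P_y = 12.6: Q_x = 1130.8.
∂Q_x/∂P_y = -7.
ε = (∂Q_x/∂P_y)(P_y/Q_x) = -7 × (12.6/1130.8) ≈ -0.078.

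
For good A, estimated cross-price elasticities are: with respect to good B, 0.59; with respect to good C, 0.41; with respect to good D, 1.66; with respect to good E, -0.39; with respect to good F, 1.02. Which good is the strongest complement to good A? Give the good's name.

good E

Complements have ε < 0. The most negative value is -0.39 (good E).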